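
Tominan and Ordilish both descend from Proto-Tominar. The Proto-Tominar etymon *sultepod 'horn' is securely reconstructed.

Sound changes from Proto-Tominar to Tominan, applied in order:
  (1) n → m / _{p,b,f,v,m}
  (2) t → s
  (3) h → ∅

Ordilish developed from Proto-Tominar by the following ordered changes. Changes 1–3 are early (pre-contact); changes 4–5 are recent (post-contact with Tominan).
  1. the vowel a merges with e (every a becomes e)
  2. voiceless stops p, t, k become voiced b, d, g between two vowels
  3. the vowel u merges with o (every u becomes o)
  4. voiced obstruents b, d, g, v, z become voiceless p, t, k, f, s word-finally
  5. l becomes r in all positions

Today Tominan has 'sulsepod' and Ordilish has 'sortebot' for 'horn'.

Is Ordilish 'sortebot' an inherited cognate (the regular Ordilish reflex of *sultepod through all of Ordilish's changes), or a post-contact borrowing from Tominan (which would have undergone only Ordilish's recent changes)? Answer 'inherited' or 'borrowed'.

inherited

If inherited, *sultepod would pass through all of Ordilish's changes:
Ordilish: *sultepod
  sultepod (rule 1 does not apply)
  sultepod → sultebod   [intervocalic voicing]
  sultebod → soltebod   [vowel merger]
  soltebod → soltebot   [final devoicing]
  soltebot → sortebot   [unconditioned shift]
  giving Ordilish sortebot.
If borrowed from Tominan 'sulsepod' after the early changes, it would undergo only the recent ones:
  rule 4 (final devoicing): sulsepod → sulsepot
  rule 5 (unconditioned shift): sulsepot → sursepot
  ⇒ as a loan: sursepot
Ordilish 'sortebot' matches the inherited outcome exactly, so it is an inherited cognate, not a loan.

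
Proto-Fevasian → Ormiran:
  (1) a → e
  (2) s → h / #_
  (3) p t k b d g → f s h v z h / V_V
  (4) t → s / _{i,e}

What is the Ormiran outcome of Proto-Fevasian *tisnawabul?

sisnewevul

Ormiran: *tisnawabul > tisnewebul > tisnewevul > sisnewevul  (by vowel merger, intervocalic lenition, palatalisation)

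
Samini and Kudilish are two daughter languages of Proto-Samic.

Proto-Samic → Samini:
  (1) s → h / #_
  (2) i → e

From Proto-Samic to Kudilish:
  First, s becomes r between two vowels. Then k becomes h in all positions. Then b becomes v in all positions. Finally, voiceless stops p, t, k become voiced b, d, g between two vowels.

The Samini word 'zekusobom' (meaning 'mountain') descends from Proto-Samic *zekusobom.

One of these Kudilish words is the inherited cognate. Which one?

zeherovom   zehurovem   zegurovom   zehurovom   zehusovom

Kudilish: *zekusobom
  zekusobom → zekurobom   [rhotacism]
  zekurobom → zehurobom   [unconditioned shift]
  zehurobom → zehurovom   [unconditioned shift]
  zehurovom (rule 4 does not apply)
  giving Kudilish zehurovom.
Only 'zehurovom' matches the regular Kudilish development of *zekusobom.

zehurovom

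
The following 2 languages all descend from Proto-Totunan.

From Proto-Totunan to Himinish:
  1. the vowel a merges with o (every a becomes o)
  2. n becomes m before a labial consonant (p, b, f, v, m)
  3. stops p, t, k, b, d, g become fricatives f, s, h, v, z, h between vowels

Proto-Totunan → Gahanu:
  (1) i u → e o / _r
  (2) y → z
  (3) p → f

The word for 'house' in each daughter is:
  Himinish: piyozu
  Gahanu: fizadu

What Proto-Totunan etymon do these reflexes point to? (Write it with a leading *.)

*piyadu

Position 5: Himinish has z, Gahanu has d. Gahanu preserves d here (none of its changes turn any other segment into d), so the proto-segment is *d.
Position 4: Himinish has o, Gahanu has a. Gahanu preserves a here (none of its changes turn any other segment into a), so the proto-segment is *a.
Position 3: Himinish has y, Gahanu has z. Himinish preserves y here (none of its changes turn any other segment into y), so the proto-segment is *y.
Verify the candidate proto-form against each daughter:
Himinish: *piyadu > piyodu > piyozu  (by vowel merger, intervocalic lenition)
Gahanu: *piyadu
  piyadu (rule 1 does not apply)
  piyadu → pizadu   [unconditioned shift]
  pizadu → fizadu   [unconditioned shift]
  giving Gahanu fizadu.
*piyadu is the unique common source.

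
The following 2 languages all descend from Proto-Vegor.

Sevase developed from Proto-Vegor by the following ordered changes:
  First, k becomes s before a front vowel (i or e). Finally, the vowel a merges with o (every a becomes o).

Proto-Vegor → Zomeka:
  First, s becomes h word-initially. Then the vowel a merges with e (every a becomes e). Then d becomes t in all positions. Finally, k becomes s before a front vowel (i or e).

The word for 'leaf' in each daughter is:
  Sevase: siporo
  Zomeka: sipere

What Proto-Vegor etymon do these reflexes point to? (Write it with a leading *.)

*kipara

Position 6: Sevase has o, Zomeka has e. Taking the neighbouring segments as reconstructed: Sevase o could go back to *a or *o; Zomeka e could go back to *a or *e — the one source consistent with every daughter is *a.
Position 1: Sevase has s, Zomeka has s. Taking the neighbouring segments as reconstructed: Sevase s could go back to *k or *s; Zomeka s can only go back to *k — the one source consistent with every daughter is *k.
Position 4: Sevase has o, Zomeka has e. Taking the neighbouring segments as reconstructed: Sevase o could go back to *a or *o; Zomeka e could go back to *a or *e — the one source consistent with every daughter is *a.
Continuing position by position gives *kipara; check it forward:
Sevase: *kipara
  kipara → sipara   [palatalisation]
  sipara → siporo   [vowel merger]
  giving Sevase siporo.
Zomeka: *kipara > kipere > sipere  (by vowel merger, palatalisation)
Only *kipara yields all of Sevase siporo, Zomeka sipere.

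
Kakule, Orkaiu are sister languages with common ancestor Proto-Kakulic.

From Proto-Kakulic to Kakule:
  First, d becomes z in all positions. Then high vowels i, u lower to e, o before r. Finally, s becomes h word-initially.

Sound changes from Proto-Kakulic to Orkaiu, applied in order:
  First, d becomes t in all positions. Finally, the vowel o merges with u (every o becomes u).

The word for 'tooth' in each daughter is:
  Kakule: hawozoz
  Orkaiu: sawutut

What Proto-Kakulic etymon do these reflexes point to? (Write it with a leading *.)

*sawodod

Position 7: Kakule has z, Orkaiu has t. Taking the neighbouring segments as reconstructed: Kakule z could go back to *d or *z; Orkaiu t could go back to *t or *d — the one source consistent with every daughter is *d.
Position 6: Kakule has o, Orkaiu has u. Taking the neighbouring segments as reconstructed: Kakule o can only go back to *o; Orkaiu u could go back to *o or *u — the one source consistent with every daughter is *o.
Verify the candidate proto-form against each daughter:
Kakule: *sawodod
  sawodod → sawozoz   [unconditioned shift]
  sawozoz (rule 2 does not apply)
  sawozoz → hawozoz   [debuccalisation]
  giving Kakule hawozoz.
Orkaiu: *sawodod > sawotot > sawutut  (by unconditioned shift, vowel merger)
*sawodod is the unique common source.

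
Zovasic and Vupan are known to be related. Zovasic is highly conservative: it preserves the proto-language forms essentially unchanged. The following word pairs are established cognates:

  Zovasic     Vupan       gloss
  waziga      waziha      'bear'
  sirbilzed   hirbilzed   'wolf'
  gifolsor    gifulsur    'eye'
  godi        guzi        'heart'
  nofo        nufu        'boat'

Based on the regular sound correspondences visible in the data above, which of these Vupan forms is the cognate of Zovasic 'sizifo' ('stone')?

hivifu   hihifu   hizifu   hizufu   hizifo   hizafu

hizifu

sirbilzed ~ hirbilzed — Zovasic s corresponds to Vupan h word-initially before a front vowel.
nofo ~ nufu — Zovasic o corresponds to Vupan u word-finally.
Applying these to Zovasic 'sizifo':
  sizifo → hizifo   (s→h word-initially before a front vowel)
  hizifo → hizifu   (o→u word-finally)
So the Vupan cognate is 'hizifu'.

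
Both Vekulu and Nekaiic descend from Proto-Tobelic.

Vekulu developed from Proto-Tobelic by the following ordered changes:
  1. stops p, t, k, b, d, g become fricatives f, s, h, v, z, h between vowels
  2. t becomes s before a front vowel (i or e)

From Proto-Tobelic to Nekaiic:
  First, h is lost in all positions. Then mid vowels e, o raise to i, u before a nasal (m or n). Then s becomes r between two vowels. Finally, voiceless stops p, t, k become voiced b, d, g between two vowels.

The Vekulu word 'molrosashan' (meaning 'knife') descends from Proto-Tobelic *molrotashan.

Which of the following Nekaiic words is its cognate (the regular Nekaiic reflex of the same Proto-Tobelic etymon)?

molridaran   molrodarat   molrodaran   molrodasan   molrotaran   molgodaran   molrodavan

molrodaran

Nekaiic: *molrotashan > molrotasan > molrotaran > molrodaran  (by h-loss, rhotacism, intervocalic voicing)
Only 'molrodaran' matches the regular Nekaiic development of *molrotashan.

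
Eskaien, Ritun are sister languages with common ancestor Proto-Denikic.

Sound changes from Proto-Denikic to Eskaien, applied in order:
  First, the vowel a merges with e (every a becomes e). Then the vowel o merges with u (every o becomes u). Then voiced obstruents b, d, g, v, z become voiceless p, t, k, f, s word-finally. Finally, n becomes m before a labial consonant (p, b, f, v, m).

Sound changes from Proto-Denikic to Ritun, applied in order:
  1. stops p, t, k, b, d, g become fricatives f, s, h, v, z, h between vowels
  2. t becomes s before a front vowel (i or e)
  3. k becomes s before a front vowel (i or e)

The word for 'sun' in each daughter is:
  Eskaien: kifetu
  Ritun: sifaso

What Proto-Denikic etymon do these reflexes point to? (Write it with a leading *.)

*kifato

Position 1: Eskaien has k, Ritun has s. Taking the neighbouring segments as reconstructed: Eskaien k can only go back to *k; Ritun s could go back to *t or *k or *s — the one source consistent with every daughter is *k.
Position 6: Eskaien has u, Ritun has o. Ritun preserves o here (none of its changes turn any other segment into o), so the proto-segment is *o.
Continuing position by position gives *kifato; check it forward:
Eskaien: *kifato > kifeto > kifetu  (by vowel merger, vowel merger)
Ritun: *kifato > kifaso > sifaso  (by intervocalic lenition, palatalisation)
Only *kifato yields all of Eskaien kifetu, Ritun sifaso.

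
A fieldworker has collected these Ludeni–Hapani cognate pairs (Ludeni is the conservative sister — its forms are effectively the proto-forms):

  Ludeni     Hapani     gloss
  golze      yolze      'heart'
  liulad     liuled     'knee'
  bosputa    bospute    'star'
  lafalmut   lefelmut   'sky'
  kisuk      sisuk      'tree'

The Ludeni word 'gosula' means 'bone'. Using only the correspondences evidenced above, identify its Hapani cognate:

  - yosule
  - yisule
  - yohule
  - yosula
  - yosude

yosule

golze ~ yolze — Ludeni g corresponds to Hapani y word-initially before a back vowel.
bosputa ~ bospute — Ludeni a corresponds to Hapani e word-finally.
Applying these to Ludeni 'gosula':
  gosula → yosula   (g→y word-initially before a back vowel)
  yosula → yosule   (a→e word-finally)
So the Hapani cognate is 'yosule'.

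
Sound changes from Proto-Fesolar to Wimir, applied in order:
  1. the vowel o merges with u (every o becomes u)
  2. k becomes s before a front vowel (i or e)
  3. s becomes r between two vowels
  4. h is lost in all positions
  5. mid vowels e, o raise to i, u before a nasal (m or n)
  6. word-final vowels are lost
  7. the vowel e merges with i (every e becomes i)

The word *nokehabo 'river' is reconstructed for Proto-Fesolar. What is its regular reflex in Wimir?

nuriab

Wimir: start from *nokehabo.
  rule 1 (vowel merger): nokehabo → nukehabu
  rule 2 (palatalisation): nukehabu → nusehabu
  rule 3 (rhotacism): nusehabu → nurehabu
  rule 4 (h-loss): nurehabu → nureabu
  rule 5: no change — nureabu
  rule 6 (apocope): nureabu → nureab
  rule 7 (vowel merger): nureab → nuriab
  ⇒ Wimir nuriab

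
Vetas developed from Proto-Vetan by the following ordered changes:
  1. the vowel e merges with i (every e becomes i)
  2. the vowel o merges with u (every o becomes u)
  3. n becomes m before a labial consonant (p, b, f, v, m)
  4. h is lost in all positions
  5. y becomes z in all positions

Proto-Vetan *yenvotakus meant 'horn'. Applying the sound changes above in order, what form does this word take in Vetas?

Vetas: start from *yenvotakus.
  rule 1 (vowel merger): yenvotakus → yinvotakus
  rule 2 (vowel merger): yinvotakus → yinvutakus
  rule 3 (nasal place assimilation): yinvutakus → yimvutakus
  rule 4: no change — yimvutakus
  rule 5 (unconditioned shift): yimvutakus → zimvutakus
  ⇒ Vetas zimvutakus

zimvutakus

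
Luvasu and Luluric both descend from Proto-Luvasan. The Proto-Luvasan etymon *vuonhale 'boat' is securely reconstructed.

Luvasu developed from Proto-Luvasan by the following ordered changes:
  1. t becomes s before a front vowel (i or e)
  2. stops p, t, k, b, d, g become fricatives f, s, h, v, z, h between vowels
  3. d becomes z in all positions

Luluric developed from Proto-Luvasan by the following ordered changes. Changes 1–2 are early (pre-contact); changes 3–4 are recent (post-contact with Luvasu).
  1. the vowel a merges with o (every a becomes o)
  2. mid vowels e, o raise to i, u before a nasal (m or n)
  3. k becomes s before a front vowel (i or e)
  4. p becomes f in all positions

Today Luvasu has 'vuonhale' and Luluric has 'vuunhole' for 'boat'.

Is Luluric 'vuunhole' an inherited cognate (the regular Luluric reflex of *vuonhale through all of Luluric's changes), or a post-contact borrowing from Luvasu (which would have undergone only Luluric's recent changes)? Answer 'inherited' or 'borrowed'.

If inherited, *vuonhale would pass through all of Luluric's changes:
Luluric: *vuonhale
  vuonhale → vuonhole   [vowel merger]
  vuonhole → vuunhole   [pre-nasal raising]
  vuunhole (rule 3 does not apply)
  vuunhole (rule 4 does not apply)
  giving Luluric vuunhole.
If borrowed from Luvasu 'vuonhale' after the early changes, it would undergo only the recent ones:
  rule 3 (palatalisation): no change (vuonhale)
  rule 4 (unconditioned shift): no change (vuonhale)
  ⇒ as a loan: vuonhale
Luluric 'vuunhole' matches the inherited outcome exactly, so it is an inherited cognate, not a loan.

inherited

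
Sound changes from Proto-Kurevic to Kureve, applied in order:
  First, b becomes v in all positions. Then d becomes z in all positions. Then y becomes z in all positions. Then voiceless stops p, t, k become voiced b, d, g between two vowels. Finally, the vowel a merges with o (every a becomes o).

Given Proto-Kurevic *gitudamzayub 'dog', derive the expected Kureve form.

Kureve: start from *gitudamzayub.
  rule 1 (unconditioned shift): gitudamzayub → gitudamzayuv
  rule 2 (unconditioned shift): gitudamzayuv → gituzamzayuv
  rule 3 (unconditioned shift): gituzamzayuv → gituzamzazuv
  rule 4 (intervocalic voicing): gituzamzazuv → giduzamzazuv
  rule 5 (vowel merger): giduzamzazuv → giduzomzozuv
  ⇒ Kureve giduzomzozuv

giduzomzozuv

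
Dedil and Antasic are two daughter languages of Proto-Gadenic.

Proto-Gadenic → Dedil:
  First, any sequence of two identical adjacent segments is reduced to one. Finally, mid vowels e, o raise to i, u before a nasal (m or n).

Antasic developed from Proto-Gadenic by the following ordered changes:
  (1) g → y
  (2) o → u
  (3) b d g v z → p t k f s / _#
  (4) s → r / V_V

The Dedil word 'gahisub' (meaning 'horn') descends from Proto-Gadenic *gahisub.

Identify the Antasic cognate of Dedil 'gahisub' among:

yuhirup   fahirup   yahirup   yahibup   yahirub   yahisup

yahirup

Antasic: *gahisub > yahisub > yahisup > yahirup  (by unconditioned shift, final devoicing, rhotacism)
Among the options, 'yahirup' alone shows every Antasic change applied in order.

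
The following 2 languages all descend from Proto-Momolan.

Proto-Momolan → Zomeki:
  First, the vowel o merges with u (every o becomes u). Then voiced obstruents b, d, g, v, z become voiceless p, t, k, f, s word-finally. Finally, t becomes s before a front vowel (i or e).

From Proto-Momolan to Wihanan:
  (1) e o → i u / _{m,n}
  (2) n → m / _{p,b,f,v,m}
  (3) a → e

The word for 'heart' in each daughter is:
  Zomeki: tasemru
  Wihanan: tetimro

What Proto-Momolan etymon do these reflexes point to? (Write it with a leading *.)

*tatemro

Position 2: Zomeki has a, Wihanan has e. Zomeki preserves a here (none of its changes turn any other segment into a), so the proto-segment is *a.
Position 3: Zomeki has s, Wihanan has t. Wihanan preserves t here (none of its changes turn any other segment into t), so the proto-segment is *t.
Verify the candidate proto-form against each daughter:
Zomeki: start from *tatemro.
  rule 1 (vowel merger): tatemro → tatemru
  rule 2: no change — tatemru
  rule 3 (palatalisation): tatemru → tasemru
  ⇒ Zomeki tasemru
Wihanan: start from *tatemro.
  rule 1 (pre-nasal raising): tatemro → tatimro
  rule 2: no change — tatimro
  rule 3 (vowel merger): tatimro → tetimro
  ⇒ Wihanan tetimro
Only *tatemro yields all of Zomeki tasemru, Wihanan tetimro.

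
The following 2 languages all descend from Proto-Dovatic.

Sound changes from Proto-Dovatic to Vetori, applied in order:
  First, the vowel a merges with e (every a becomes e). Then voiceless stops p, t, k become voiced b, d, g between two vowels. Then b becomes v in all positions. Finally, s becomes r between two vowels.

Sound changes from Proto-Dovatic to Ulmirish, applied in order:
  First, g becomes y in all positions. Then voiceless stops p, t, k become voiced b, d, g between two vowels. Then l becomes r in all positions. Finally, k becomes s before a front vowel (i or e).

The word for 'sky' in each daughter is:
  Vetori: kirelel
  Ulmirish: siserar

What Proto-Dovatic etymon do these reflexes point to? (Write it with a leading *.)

*kiselal

Position 5: Vetori has l, Ulmirish has r. Vetori preserves l here (none of its changes turn any other segment into l), so the proto-segment is *l.
Position 3: Vetori has r, Ulmirish has s. Taking the neighbouring segments as reconstructed: Vetori r could go back to *s or *r; Ulmirish s can only go back to *s — the one source consistent with every daughter is *s.
Continuing position by position gives *kiselal; check it forward:
Vetori: *kiselal
  kiselal → kiselel   [vowel merger]
  kiselel (rule 2 does not apply)
  kiselel (rule 3 does not apply)
  kiselel → kirelel   [rhotacism]
  giving Vetori kirelel.
Ulmirish: start from *kiselal.
  rule 1: no change — kiselal
  rule 2: no change — kiselal
  rule 3 (unconditioned shift): kiselal → kiserar
  rule 4 (palatalisation): kiserar → siserar
  ⇒ Ulmirish siserar
Only *kiselal yields all of Vetori kirelel, Ulmirish siserar.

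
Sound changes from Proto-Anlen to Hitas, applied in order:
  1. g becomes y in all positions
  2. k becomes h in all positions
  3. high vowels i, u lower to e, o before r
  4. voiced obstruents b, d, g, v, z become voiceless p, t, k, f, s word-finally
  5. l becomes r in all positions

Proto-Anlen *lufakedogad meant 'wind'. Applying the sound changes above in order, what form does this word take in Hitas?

rufahedoyat

Hitas: *lufakedogad > lufakedoyad > lufahedoyad > lufahedoyat > rufahedoyat  (by unconditioned shift, unconditioned shift, final devoicing, unconditioned shift)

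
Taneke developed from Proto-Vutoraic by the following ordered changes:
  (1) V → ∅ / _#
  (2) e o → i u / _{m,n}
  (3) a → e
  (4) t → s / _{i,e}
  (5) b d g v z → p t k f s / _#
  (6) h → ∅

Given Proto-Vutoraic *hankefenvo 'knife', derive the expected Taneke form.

enkefinf

Taneke: *hankefenvo > hankefenv > hankefinv > henkefinv > henkefinf > enkefinf  (by apocope, pre-nasal raising, vowel merger, final devoicing, h-loss)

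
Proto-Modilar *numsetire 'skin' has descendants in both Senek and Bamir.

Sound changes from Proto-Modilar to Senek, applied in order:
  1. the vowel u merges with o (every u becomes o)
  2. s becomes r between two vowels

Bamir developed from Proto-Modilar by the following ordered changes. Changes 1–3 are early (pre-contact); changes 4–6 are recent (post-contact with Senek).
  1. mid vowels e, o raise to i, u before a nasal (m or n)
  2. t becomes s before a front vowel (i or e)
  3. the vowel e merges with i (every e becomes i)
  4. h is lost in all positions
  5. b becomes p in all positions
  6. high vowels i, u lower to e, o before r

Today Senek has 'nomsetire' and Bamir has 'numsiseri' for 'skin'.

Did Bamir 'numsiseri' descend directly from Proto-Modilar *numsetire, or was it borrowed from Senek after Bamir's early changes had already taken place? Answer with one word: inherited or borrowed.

inherited

If inherited, *numsetire would pass through all of Bamir's changes:
Bamir: *numsetire > numsesire > numsisiri > numsiseri  (by palatalisation, vowel merger, pre-rhotic lowering)
If borrowed from Senek 'nomsetire' after the early changes, it would undergo only the recent ones:
  rule 4 (h-loss): no change (nomsetire)
  rule 5 (unconditioned shift): no change (nomsetire)
  rule 6 (pre-rhotic lowering): nomsetire → nomsetere
  ⇒ as a loan: nomsetere
Bamir 'numsiseri' matches the inherited outcome exactly, so it is an inherited cognate, not a loan.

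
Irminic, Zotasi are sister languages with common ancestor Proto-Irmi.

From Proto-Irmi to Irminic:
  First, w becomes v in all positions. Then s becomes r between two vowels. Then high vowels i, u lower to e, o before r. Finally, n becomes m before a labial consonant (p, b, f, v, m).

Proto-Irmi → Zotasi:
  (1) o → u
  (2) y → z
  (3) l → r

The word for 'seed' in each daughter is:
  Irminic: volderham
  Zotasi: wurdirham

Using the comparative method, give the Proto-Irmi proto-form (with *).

Position 1: Irminic has v, Zotasi has w. Zotasi preserves w here (none of its changes turn any other segment into w), so the proto-segment is *w.
Position 2: Irminic has o, Zotasi has u. Taking the neighbouring segments as reconstructed: Irminic o can only go back to *o; Zotasi u could go back to *o or *u — the one source consistent with every daughter is *o.
Position 3: Irminic has l, Zotasi has r. Irminic preserves l here (none of its changes turn any other segment into l), so the proto-segment is *l.
This points to *woldirham. Verify forward in each daughter:
Irminic: *woldirham
  woldirham → voldirham   [unconditioned shift]
  voldirham (rule 2 does not apply)
  voldirham → volderham   [pre-rhotic lowering]
  volderham (rule 4 does not apply)
  giving Irminic volderham.
Zotasi: start from *woldirham.
  rule 1 (vowel merger): woldirham → wuldirham
  rule 2: no change — wuldirham
  rule 3 (unconditioned shift): wuldirham → wurdirham
  ⇒ Zotasi wurdirham
*woldirham is the unique common source.

*woldirham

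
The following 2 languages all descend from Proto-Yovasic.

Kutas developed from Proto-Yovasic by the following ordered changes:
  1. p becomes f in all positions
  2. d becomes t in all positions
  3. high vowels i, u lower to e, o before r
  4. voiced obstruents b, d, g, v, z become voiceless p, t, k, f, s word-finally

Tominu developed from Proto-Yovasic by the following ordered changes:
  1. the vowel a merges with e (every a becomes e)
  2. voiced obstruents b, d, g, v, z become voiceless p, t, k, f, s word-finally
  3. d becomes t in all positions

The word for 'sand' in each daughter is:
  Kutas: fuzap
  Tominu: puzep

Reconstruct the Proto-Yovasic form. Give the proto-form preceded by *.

Position 4: Kutas has a, Tominu has e. Kutas preserves a here (none of its changes turn any other segment into a), so the proto-segment is *a.
Position 5: Kutas has p, Tominu has p. In Kutas, p can only continue *b, so the proto-segment is *b.
Position 1: Kutas has f, Tominu has p. Taking the neighbouring segments as reconstructed: Kutas f could go back to *p or *f; Tominu p can only go back to *p — the one source consistent with every daughter is *p.
The remaining positions agree across the daughters. Check the candidate against every language:
Kutas: start from *puzab.
  rule 1 (unconditioned shift): puzab → fuzab
  rule 2: no change — fuzab
  rule 3: no change — fuzab
  rule 4 (final devoicing): fuzab → fuzap
  ⇒ Kutas fuzap
Tominu: start from *puzab.
  rule 1 (vowel merger): puzab → puzeb
  rule 2 (final devoicing): puzeb → puzep
  rule 3: no change — puzep
  ⇒ Tominu puzep
No other proto-form is consistent with every reflex, so the reconstruction is *puzab.

*puzab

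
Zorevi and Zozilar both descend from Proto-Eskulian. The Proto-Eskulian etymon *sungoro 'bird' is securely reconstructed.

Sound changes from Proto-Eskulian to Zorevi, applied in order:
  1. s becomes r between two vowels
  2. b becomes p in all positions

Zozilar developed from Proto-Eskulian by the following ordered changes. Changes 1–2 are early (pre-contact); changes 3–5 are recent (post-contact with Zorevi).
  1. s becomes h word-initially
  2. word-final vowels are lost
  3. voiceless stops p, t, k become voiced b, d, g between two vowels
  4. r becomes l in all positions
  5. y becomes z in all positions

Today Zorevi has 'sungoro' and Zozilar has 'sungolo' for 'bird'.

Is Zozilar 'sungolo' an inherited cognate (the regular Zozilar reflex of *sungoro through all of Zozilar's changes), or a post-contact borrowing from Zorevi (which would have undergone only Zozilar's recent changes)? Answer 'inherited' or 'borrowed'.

borrowed

If inherited, *sungoro would pass through all of Zozilar's changes:
Zozilar: *sungoro > hungoro > hungor > hungol  (by debuccalisation, apocope, unconditioned shift)
If borrowed from Zorevi 'sungoro' after the early changes, it would undergo only the recent ones:
  rule 3 (intervocalic voicing): no change (sungoro)
  rule 4 (unconditioned shift): sungoro → sungolo
  rule 5 (unconditioned shift): no change (sungolo)
  ⇒ as a loan: sungolo
Zozilar 'sungolo' matches the loan outcome 'sungolo', not the inherited 'hungol' — it skipped the early Zozilar changes, so it was borrowed from Zorevi.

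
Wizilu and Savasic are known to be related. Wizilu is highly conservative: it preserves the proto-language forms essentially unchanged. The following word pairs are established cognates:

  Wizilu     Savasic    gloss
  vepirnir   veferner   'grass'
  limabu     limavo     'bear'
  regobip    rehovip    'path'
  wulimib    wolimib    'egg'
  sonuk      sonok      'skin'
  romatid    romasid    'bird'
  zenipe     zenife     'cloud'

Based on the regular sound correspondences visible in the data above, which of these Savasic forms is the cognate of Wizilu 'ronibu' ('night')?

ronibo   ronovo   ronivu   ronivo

ronivo

limabu ~ limavo — Wizilu b corresponds to Savasic v between vowels (before a back vowel).
limabu ~ limavo — Wizilu u corresponds to Savasic o word-finally.
Applying these to Wizilu 'ronibu':
  ronibu → ronivu   (b→v between vowels (before a back vowel))
  ronivu → ronivo   (u→o word-finally)
So the Savasic cognate is 'ronivo'.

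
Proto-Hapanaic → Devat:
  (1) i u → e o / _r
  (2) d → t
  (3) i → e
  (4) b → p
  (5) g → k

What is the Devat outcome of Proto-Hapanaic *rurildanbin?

roreltanpen

Devat: *rurildanbin > rorildanbin > roriltanbin > roreltanben > roreltanpen  (by pre-rhotic lowering, unconditioned shift, vowel merger, unconditioned shift)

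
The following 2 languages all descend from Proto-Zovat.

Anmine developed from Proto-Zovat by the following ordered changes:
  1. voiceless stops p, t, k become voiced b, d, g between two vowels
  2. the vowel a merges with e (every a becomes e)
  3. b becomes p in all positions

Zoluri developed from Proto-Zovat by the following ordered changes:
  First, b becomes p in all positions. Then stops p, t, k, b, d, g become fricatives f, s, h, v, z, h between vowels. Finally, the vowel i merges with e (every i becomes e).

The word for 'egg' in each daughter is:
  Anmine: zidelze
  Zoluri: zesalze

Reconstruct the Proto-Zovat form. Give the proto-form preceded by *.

Position 3: Anmine has d, Zoluri has s. Taking the neighbouring segments as reconstructed: Anmine d could go back to *t or *d; Zoluri s could go back to *t or *s — the one source consistent with every daughter is *t.
Position 4: Anmine has e, Zoluri has a. Zoluri preserves a here (none of its changes turn any other segment into a), so the proto-segment is *a.
This points to *zitalze. Verify forward in each daughter:
Anmine: *zitalze > zidalze > zidelze  (by intervocalic voicing, vowel merger)
Zoluri: *zitalze > zisalze > zesalze  (by intervocalic lenition, vowel merger)
Only *zitalze yields all of Anmine zidelze, Zoluri zesalze.

*zitalze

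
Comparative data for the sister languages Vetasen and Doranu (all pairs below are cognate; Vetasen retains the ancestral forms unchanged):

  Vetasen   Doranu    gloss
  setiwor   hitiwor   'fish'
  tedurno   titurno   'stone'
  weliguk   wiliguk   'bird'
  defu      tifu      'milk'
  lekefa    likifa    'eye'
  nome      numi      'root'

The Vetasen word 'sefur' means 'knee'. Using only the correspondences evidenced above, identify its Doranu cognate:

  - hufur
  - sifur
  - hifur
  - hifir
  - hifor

setiwor ~ hitiwor — Vetasen s corresponds to Doranu h word-initially before a front vowel.
defu ~ tifu, lekefa ~ likifa — Vetasen e corresponds to Doranu i after a consonant, before a labial obstruent.
Applying these to Vetasen 'sefur':
  sefur → hefur   (s→h word-initially before a front vowel)
  hefur → hifur   (e→i after a consonant, before a labial obstruent)
So the Doranu cognate is 'hifur'.

hifur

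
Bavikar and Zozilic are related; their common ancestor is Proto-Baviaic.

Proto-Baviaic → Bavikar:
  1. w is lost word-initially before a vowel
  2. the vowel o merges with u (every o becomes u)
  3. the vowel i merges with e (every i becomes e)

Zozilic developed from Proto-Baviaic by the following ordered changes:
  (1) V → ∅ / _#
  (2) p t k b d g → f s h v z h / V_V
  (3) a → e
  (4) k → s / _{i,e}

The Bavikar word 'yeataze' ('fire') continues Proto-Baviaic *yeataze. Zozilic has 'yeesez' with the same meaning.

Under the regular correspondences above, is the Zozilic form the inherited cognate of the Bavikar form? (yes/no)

Derive the expected Zozilic reflex of *yeataze:
Zozilic: *yeataze > yeataz > yeasaz > yeesez  (by apocope, intervocalic lenition, vowel merger)
Zozilic 'yeesez' matches the regular reflex exactly, so the pair is cognate.

yes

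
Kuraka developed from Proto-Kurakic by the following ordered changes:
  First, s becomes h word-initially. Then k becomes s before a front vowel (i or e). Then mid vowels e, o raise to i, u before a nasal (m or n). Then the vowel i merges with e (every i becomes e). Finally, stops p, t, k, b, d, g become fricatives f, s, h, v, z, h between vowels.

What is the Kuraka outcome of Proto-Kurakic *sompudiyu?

humpuzeyu

Kuraka: *sompudiyu > hompudiyu > humpudiyu > humpudeyu > humpuzeyu  (by debuccalisation, pre-nasal raising, vowel merger, intervocalic lenition)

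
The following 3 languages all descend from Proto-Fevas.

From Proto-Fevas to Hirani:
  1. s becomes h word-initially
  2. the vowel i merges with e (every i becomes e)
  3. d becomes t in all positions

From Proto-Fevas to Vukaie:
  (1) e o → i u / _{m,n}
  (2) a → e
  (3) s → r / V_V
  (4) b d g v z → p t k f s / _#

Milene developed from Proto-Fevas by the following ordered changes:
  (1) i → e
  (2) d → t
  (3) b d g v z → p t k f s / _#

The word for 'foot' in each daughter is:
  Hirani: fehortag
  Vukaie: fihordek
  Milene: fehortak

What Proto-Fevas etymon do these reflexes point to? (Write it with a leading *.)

Position 2: Hirani has e, Vukaie has i, Milene has e. Taking the neighbouring segments as reconstructed: Hirani e could go back to *e or *i; Vukaie i can only go back to *i; Milene e could go back to *e or *i — the one source consistent with every daughter is *i.
Position 7: Hirani has a, Vukaie has e, Milene has a. Hirani preserves a here (none of its changes turn any other segment into a), so the proto-segment is *a.
This points to *fihordag. Verify forward in each daughter:
Hirani: *fihordag
  fihordag (rule 1 does not apply)
  fihordag → fehordag   [vowel merger]
  fehordag → fehortag   [unconditioned shift]
  giving Hirani fehortag.
Vukaie: *fihordag
  fihordag (rule 1 does not apply)
  fihordag → fihordeg   [vowel merger]
  fihordeg (rule 3 does not apply)
  fihordeg → fihordek   [final devoicing]
  giving Vukaie fihordek.
Milene: *fihordag
  fihordag → fehordag   [vowel merger]
  fehordag → fehortag   [unconditioned shift]
  fehortag → fehortak   [final devoicing]
  giving Milene fehortak.
*fihordag is the unique common source.

*fihordag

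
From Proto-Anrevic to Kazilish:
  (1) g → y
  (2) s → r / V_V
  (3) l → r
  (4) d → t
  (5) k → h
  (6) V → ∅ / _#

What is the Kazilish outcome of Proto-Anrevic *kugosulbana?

huyorurban

Kazilish: start from *kugosulbana.
  rule 1 (unconditioned shift): kugosulbana → kuyosulbana
  rule 2 (rhotacism): kuyosulbana → kuyorulbana
  rule 3 (unconditioned shift): kuyorulbana → kuyorurbana
  rule 4: no change — kuyorurbana
  rule 5 (unconditioned shift): kuyorurbana → huyorurbana
  rule 6 (apocope): huyorurbana → huyorurban
  ⇒ Kazilish huyorurban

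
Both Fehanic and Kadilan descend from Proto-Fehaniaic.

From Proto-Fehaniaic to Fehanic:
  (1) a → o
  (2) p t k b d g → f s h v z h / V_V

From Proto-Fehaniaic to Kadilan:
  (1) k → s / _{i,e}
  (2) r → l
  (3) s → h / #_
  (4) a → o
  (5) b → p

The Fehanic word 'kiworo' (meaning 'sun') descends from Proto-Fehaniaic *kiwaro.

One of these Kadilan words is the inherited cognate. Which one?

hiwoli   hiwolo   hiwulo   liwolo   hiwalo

hiwolo

Kadilan: *kiwaro
  kiwaro → siwaro   [palatalisation]
  siwaro → siwalo   [unconditioned shift]
  siwalo → hiwalo   [debuccalisation]
  hiwalo → hiwolo   [vowel merger]
  hiwolo (rule 5 does not apply)
  giving Kadilan hiwolo.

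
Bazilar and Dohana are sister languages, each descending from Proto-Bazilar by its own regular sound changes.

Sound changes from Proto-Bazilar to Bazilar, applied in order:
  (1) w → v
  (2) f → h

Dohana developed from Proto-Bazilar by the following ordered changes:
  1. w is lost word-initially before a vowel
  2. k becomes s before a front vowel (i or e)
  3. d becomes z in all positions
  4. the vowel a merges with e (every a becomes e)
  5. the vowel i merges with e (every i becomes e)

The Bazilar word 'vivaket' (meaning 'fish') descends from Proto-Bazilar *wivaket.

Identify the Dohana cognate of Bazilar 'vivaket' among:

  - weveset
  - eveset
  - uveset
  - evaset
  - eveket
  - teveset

Dohana: *wivaket > ivaket > ivaset > iveset > eveset  (by glide loss, palatalisation, vowel merger, vowel merger)
Only 'eveset' matches the regular Dohana development of *wivaket.

eveset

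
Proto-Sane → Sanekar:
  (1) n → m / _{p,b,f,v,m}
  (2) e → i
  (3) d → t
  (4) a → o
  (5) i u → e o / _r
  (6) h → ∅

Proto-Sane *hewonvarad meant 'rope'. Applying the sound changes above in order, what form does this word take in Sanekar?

Sanekar: *hewonvarad
  hewonvarad → hewomvarad   [nasal place assimilation]
  hewomvarad → hiwomvarad   [vowel merger]
  hiwomvarad → hiwomvarat   [unconditioned shift]
  hiwomvarat → hiwomvorot   [vowel merger]
  hiwomvorot (rule 5 does not apply)
  hiwomvorot → iwomvorot   [h-loss]
  giving Sanekar iwomvorot.

iwomvorot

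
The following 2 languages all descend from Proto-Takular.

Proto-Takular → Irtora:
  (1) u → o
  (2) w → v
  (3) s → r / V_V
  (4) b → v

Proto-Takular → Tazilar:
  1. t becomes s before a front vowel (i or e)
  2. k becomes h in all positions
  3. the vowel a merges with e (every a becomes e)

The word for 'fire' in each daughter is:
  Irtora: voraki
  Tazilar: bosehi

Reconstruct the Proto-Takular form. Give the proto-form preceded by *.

*bosaki

Position 4: Irtora has a, Tazilar has e. Irtora preserves a here (none of its changes turn any other segment into a), so the proto-segment is *a.
Position 3: Irtora has r, Tazilar has s. Taking the neighbouring segments as reconstructed: Irtora r could go back to *s or *r; Tazilar s can only go back to *s — the one source consistent with every daughter is *s.
This points to *bosaki. Verify forward in each daughter:
Irtora: *bosaki
  bosaki (rule 1 does not apply)
  bosaki (rule 2 does not apply)
  bosaki → boraki   [rhotacism]
  boraki → voraki   [unconditioned shift]
  giving Irtora voraki.
Tazilar: *bosaki
  bosaki (rule 1 does not apply)
  bosaki → bosahi   [unconditioned shift]
  bosahi → bosehi   [vowel merger]
  giving Tazilar bosehi.
Only *bosaki yields all of Irtora voraki, Tazilar bosehi.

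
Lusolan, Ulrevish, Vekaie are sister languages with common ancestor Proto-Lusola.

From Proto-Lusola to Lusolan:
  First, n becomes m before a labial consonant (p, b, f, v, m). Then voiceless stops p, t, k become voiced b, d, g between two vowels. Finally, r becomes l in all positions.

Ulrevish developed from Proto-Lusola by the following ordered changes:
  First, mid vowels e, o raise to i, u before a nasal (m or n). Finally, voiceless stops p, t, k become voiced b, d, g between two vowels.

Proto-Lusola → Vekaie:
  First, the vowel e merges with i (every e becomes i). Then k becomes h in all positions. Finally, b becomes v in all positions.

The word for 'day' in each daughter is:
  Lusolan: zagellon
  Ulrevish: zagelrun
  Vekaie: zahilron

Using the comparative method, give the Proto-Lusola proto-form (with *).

*zakelron

Position 3: Lusolan has g, Ulrevish has g, Vekaie has h. Taking the neighbouring segments as reconstructed: Lusolan g could go back to *k or *g; Ulrevish g could go back to *k or *g; Vekaie h could go back to *k or *h — the one source consistent with every daughter is *k.
Position 4: Lusolan has e, Ulrevish has e, Vekaie has i. Lusolan preserves e here (none of its changes turn any other segment into e), so the proto-segment is *e.
Position 6: Lusolan has l, Ulrevish has r, Vekaie has r. Ulrevish preserves r here (none of its changes turn any other segment into r), so the proto-segment is *r.
Verify the candidate proto-form against each daughter:
Lusolan: *zakelron > zagelron > zagellon  (by intervocalic voicing, unconditioned shift)
Ulrevish: start from *zakelron.
  rule 1 (pre-nasal raising): zakelron → zakelrun
  rule 2 (intervocalic voicing): zakelrun → zagelrun
  ⇒ Ulrevish zagelrun
Vekaie: start from *zakelron.
  rule 1 (vowel merger): zakelron → zakilron
  rule 2 (unconditioned shift): zakilron → zahilron
  rule 3: no change — zahilron
  ⇒ Vekaie zahilron
Only *zakelron yields all of Lusolan zagellon, Ulrevish zagelrun, Vekaie zahilron.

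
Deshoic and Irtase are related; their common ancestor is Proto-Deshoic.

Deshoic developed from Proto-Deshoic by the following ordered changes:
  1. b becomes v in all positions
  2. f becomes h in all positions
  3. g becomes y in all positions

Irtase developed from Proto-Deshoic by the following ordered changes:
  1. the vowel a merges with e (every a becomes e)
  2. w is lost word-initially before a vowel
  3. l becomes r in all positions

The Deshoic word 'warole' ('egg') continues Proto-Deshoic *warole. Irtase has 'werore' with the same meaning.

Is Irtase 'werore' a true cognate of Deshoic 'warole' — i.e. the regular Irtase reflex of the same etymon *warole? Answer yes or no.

Derive the expected Irtase reflex of *warole:
Irtase: *warole > werole > erole > erore  (by vowel merger, glide loss, unconditioned shift)
The regular Irtase reflex would be 'erore', but the attested form is 'werore'. The correspondence is irregular, so they are not cognates (the Irtase form has a different source).

no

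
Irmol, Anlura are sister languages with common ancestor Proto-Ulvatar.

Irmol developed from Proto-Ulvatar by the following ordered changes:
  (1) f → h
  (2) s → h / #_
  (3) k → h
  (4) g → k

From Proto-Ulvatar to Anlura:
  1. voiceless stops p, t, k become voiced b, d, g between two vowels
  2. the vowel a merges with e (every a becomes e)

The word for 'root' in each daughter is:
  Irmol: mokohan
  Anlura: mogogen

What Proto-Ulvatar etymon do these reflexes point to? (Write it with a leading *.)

Position 5: Irmol has h, Anlura has g. Taking the neighbouring segments as reconstructed: Irmol h could go back to *k or *f or *h; Anlura g could go back to *k or *g — the one source consistent with every daughter is *k.
Position 6: Irmol has a, Anlura has e. Irmol preserves a here (none of its changes turn any other segment into a), so the proto-segment is *a.
This points to *mogokan. Verify forward in each daughter:
Irmol: start from *mogokan.
  rule 1: no change — mogokan
  rule 2: no change — mogokan
  rule 3 (unconditioned shift): mogokan → mogohan
  rule 4 (unconditioned shift): mogohan → mokohan
  ⇒ Irmol mokohan
Anlura: *mogokan > mogogan > mogogen  (by intervocalic voicing, vowel merger)
*mogokan is the unique common source.

*mogokan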